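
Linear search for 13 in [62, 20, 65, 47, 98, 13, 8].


i=0: 62!=13
i=1: 20!=13
i=2: 65!=13
i=3: 47!=13
i=4: 98!=13
i=5: 13==13 found!

Found at 5, 6 comps


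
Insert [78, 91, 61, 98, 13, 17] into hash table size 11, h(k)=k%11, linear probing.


Insert 78: h=1 -> slot 1
Insert 91: h=3 -> slot 3
Insert 61: h=6 -> slot 6
Insert 98: h=10 -> slot 10
Insert 13: h=2 -> slot 2
Insert 17: h=6, 1 probes -> slot 7

Table: [None, 78, 13, 91, None, None, 61, 17, None, None, 98]


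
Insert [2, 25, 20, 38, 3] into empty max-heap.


Insert 2: [2]
Insert 25: [25, 2]
Insert 20: [25, 2, 20]
Insert 38: [38, 25, 20, 2]
Insert 3: [38, 25, 20, 2, 3]

Final heap: [38, 25, 20, 2, 3]


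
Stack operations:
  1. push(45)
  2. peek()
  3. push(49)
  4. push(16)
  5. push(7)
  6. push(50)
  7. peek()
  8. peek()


push(45) -> [45]
peek()->45
push(49) -> [45, 49]
push(16) -> [45, 49, 16]
push(7) -> [45, 49, 16, 7]
push(50) -> [45, 49, 16, 7, 50]
peek()->50
peek()->50

Final stack: [45, 49, 16, 7, 50]


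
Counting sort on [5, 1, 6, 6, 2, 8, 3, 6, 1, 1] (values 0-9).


Input: [5, 1, 6, 6, 2, 8, 3, 6, 1, 1]
Counts: [0, 3, 1, 1, 0, 1, 3, 0, 1, 0]

Sorted: [1, 1, 1, 2, 3, 5, 6, 6, 6, 8]


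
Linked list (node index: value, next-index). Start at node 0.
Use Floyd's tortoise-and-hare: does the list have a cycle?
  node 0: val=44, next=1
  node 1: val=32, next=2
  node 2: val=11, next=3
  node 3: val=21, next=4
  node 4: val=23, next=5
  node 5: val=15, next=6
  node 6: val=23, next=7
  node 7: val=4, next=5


Floyd's tortoise (slow, +1) and hare (fast, +2):
  init: slow=0, fast=0
  step 1: slow=1, fast=2
  step 2: slow=2, fast=4
  step 3: slow=3, fast=6
  step 4: slow=4, fast=5
  step 5: slow=5, fast=7
  step 6: slow=6, fast=6
  slow == fast at node 6: cycle detected

Cycle: yes


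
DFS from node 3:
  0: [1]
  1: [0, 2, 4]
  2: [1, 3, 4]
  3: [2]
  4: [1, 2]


Visit 3, push [2]
Visit 2, push [4, 1]
Visit 1, push [4, 0]
Visit 0, push []
Visit 4, push []

DFS order: [3, 2, 1, 0, 4]


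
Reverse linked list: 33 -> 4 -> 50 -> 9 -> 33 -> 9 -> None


Step 1: curr=33, set curr.next=prev(None) | reversed so far: 33
Step 2: curr=4, set curr.next=prev(33) | reversed so far: 4 -> 33
Step 3: curr=50, set curr.next=prev(4) | reversed so far: 50 -> 4 -> 33
Step 4: curr=9, set curr.next=prev(50) | reversed so far: 9 -> 50 -> 4 -> 33
Step 5: curr=33, set curr.next=prev(9) | reversed so far: 33 -> 9 -> 50 -> 4 -> 33
Step 6: curr=9, set curr.next=prev(33) | reversed so far: 9 -> 33 -> 9 -> 50 -> 4 -> 33

9 -> 33 -> 9 -> 50 -> 4 -> 33 -> None


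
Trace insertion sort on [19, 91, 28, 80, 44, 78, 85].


Initial: [19, 91, 28, 80, 44, 78, 85]
Insert 91: [19, 91, 28, 80, 44, 78, 85]
Insert 28: [19, 28, 91, 80, 44, 78, 85]
Insert 80: [19, 28, 80, 91, 44, 78, 85]
Insert 44: [19, 28, 44, 80, 91, 78, 85]
Insert 78: [19, 28, 44, 78, 80, 91, 85]
Insert 85: [19, 28, 44, 78, 80, 85, 91]

Sorted: [19, 28, 44, 78, 80, 85, 91]


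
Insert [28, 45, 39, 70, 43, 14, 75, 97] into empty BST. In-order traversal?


Insert 28: root
Insert 45: R from 28
Insert 39: R from 28 -> L from 45
Insert 70: R from 28 -> R from 45
Insert 43: R from 28 -> L from 45 -> R from 39
Insert 14: L from 28
Insert 75: R from 28 -> R from 45 -> R from 70
Insert 97: R from 28 -> R from 45 -> R from 70 -> R from 75

In-order: [14, 28, 39, 43, 45, 70, 75, 97]


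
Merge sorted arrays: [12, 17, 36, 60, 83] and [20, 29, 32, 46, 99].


Take 12 from A
Take 17 from A
Take 20 from B
Take 29 from B
Take 32 from B
Take 36 from A
Take 46 from B
Take 60 from A
Take 83 from A

Merged: [12, 17, 20, 29, 32, 36, 46, 60, 83, 99]


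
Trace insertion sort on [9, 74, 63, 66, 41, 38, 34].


Initial: [9, 74, 63, 66, 41, 38, 34]
Insert 74: [9, 74, 63, 66, 41, 38, 34]
Insert 63: [9, 63, 74, 66, 41, 38, 34]
Insert 66: [9, 63, 66, 74, 41, 38, 34]
Insert 41: [9, 41, 63, 66, 74, 38, 34]
Insert 38: [9, 38, 41, 63, 66, 74, 34]
Insert 34: [9, 34, 38, 41, 63, 66, 74]

Sorted: [9, 34, 38, 41, 63, 66, 74]


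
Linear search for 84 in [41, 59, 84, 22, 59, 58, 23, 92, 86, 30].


i=0: 41!=84
i=1: 59!=84
i=2: 84==84 found!

Found at 2, 3 comps


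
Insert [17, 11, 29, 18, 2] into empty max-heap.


Insert 17: [17]
Insert 11: [17, 11]
Insert 29: [29, 11, 17]
Insert 18: [29, 18, 17, 11]
Insert 2: [29, 18, 17, 11, 2]

Final heap: [29, 18, 17, 11, 2]


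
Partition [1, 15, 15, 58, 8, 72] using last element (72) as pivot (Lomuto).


Pivot: 72
  1 <= 72: advance i (no swap)
  15 <= 72: advance i (no swap)
  15 <= 72: advance i (no swap)
  58 <= 72: advance i (no swap)
  8 <= 72: advance i (no swap)
Place pivot at 5: [1, 15, 15, 58, 8, 72]

Partitioned: [1, 15, 15, 58, 8, 72]


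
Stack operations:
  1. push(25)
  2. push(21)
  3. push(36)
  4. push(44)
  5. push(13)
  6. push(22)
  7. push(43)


push(25) -> [25]
push(21) -> [25, 21]
push(36) -> [25, 21, 36]
push(44) -> [25, 21, 36, 44]
push(13) -> [25, 21, 36, 44, 13]
push(22) -> [25, 21, 36, 44, 13, 22]
push(43) -> [25, 21, 36, 44, 13, 22, 43]

Final stack: [25, 21, 36, 44, 13, 22, 43]


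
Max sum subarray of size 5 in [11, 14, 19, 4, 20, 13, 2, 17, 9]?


[0:5]: 68
[1:6]: 70
[2:7]: 58
[3:8]: 56
[4:9]: 61

Max: 70 at [1:6]


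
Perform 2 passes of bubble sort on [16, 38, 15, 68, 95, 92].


Initial: [16, 38, 15, 68, 95, 92]
Pass 1: [16, 15, 38, 68, 92, 95] (2 swaps)
Pass 2: [15, 16, 38, 68, 92, 95] (1 swaps)

After 2 passes: [15, 16, 38, 68, 92, 95]


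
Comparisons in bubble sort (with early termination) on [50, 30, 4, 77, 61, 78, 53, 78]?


Algorithm: bubble sort (with early termination)
Input: [50, 30, 4, 77, 61, 78, 53, 78]
Sorted: [4, 30, 50, 53, 61, 77, 78, 78]

22


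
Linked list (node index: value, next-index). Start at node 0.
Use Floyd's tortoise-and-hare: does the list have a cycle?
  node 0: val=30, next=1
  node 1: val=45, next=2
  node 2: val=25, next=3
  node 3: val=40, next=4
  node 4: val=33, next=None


Floyd's tortoise (slow, +1) and hare (fast, +2):
  init: slow=0, fast=0
  step 1: slow=1, fast=2
  step 2: slow=2, fast=4
  step 3: fast -> None, no cycle

Cycle: no


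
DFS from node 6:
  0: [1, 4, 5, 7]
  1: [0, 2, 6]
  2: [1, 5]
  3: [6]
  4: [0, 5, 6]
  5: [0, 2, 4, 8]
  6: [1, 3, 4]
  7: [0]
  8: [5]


Visit 6, push [4, 3, 1]
Visit 1, push [2, 0]
Visit 0, push [7, 5, 4]
Visit 4, push [5]
Visit 5, push [8, 2]
Visit 2, push []
Visit 8, push []
Visit 7, push []
Visit 3, push []

DFS order: [6, 1, 0, 4, 5, 2, 8, 7, 3]


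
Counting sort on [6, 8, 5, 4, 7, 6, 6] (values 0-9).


Input: [6, 8, 5, 4, 7, 6, 6]
Counts: [0, 0, 0, 0, 1, 1, 3, 1, 1, 0]

Sorted: [4, 5, 6, 6, 6, 7, 8]


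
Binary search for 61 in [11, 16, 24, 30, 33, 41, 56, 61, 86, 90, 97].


Step 1: lo=0, hi=10, mid=5, val=41
Step 2: lo=6, hi=10, mid=8, val=86
Step 3: lo=6, hi=7, mid=6, val=56
Step 4: lo=7, hi=7, mid=7, val=61

Found at index 7


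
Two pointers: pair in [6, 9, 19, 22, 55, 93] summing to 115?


lo=0(6)+hi=5(93)=99
lo=1(9)+hi=5(93)=102
lo=2(19)+hi=5(93)=112
lo=3(22)+hi=5(93)=115

Yes: 22+93=115


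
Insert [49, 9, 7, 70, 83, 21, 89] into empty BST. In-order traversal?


Insert 49: root
Insert 9: L from 49
Insert 7: L from 49 -> L from 9
Insert 70: R from 49
Insert 83: R from 49 -> R from 70
Insert 21: L from 49 -> R from 9
Insert 89: R from 49 -> R from 70 -> R from 83

In-order: [7, 9, 21, 49, 70, 83, 89]


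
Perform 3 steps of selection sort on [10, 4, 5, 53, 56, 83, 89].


Initial: [10, 4, 5, 53, 56, 83, 89]
Step 1: min=4 at 1
  Swap: [4, 10, 5, 53, 56, 83, 89]
Step 2: min=5 at 2
  Swap: [4, 5, 10, 53, 56, 83, 89]
Step 3: min=10 at 2
  Swap: [4, 5, 10, 53, 56, 83, 89]

After 3 steps: [4, 5, 10, 53, 56, 83, 89]


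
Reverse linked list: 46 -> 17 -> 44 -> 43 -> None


Step 1: curr=46, set curr.next=prev(None) | reversed so far: 46
Step 2: curr=17, set curr.next=prev(46) | reversed so far: 17 -> 46
Step 3: curr=44, set curr.next=prev(17) | reversed so far: 44 -> 17 -> 46
Step 4: curr=43, set curr.next=prev(44) | reversed so far: 43 -> 44 -> 17 -> 46

43 -> 44 -> 17 -> 46 -> None


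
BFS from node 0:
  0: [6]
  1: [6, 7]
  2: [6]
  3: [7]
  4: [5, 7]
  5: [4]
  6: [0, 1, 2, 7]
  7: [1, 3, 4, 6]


Visit 0, enqueue [6]
Visit 6, enqueue [1, 2, 7]
Visit 1, enqueue []
Visit 2, enqueue []
Visit 7, enqueue [3, 4]
Visit 3, enqueue []
Visit 4, enqueue [5]
Visit 5, enqueue []

BFS order: [0, 6, 1, 2, 7, 3, 4, 5]


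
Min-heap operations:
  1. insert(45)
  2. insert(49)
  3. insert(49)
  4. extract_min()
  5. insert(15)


insert(45) -> [45]
insert(49) -> [45, 49]
insert(49) -> [45, 49, 49]
extract_min()->45, [49, 49]
insert(15) -> [15, 49, 49]

Final heap: [15, 49, 49]


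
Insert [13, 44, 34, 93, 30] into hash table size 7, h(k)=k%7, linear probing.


Insert 13: h=6 -> slot 6
Insert 44: h=2 -> slot 2
Insert 34: h=6, 1 probes -> slot 0
Insert 93: h=2, 1 probes -> slot 3
Insert 30: h=2, 2 probes -> slot 4

Table: [34, None, 44, 93, 30, None, 13]


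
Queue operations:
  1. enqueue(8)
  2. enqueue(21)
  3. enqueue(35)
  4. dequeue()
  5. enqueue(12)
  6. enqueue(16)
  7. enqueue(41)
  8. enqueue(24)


enqueue(8) -> [8]
enqueue(21) -> [8, 21]
enqueue(35) -> [8, 21, 35]
dequeue()->8, [21, 35]
enqueue(12) -> [21, 35, 12]
enqueue(16) -> [21, 35, 12, 16]
enqueue(41) -> [21, 35, 12, 16, 41]
enqueue(24) -> [21, 35, 12, 16, 41, 24]

Final queue: [21, 35, 12, 16, 41, 24]


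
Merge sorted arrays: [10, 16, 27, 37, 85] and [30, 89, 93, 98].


Take 10 from A
Take 16 from A
Take 27 from A
Take 30 from B
Take 37 from A
Take 85 from A

Merged: [10, 16, 27, 30, 37, 85, 89, 93, 98]


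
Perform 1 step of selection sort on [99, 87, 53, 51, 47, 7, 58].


Initial: [99, 87, 53, 51, 47, 7, 58]
Step 1: min=7 at 5
  Swap: [7, 87, 53, 51, 47, 99, 58]

After 1 step: [7, 87, 53, 51, 47, 99, 58]


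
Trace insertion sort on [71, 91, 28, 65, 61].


Initial: [71, 91, 28, 65, 61]
Insert 91: [71, 91, 28, 65, 61]
Insert 28: [28, 71, 91, 65, 61]
Insert 65: [28, 65, 71, 91, 61]
Insert 61: [28, 61, 65, 71, 91]

Sorted: [28, 61, 65, 71, 91]


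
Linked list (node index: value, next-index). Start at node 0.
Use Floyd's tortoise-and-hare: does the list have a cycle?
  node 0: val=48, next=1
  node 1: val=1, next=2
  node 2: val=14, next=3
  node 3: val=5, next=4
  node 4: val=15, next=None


Floyd's tortoise (slow, +1) and hare (fast, +2):
  init: slow=0, fast=0
  step 1: slow=1, fast=2
  step 2: slow=2, fast=4
  step 3: fast -> None, no cycle

Cycle: no


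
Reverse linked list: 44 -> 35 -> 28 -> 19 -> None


Step 1: curr=44, set curr.next=prev(None) | reversed so far: 44
Step 2: curr=35, set curr.next=prev(44) | reversed so far: 35 -> 44
Step 3: curr=28, set curr.next=prev(35) | reversed so far: 28 -> 35 -> 44
Step 4: curr=19, set curr.next=prev(28) | reversed so far: 19 -> 28 -> 35 -> 44

19 -> 28 -> 35 -> 44 -> None


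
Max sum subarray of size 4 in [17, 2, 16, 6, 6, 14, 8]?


[0:4]: 41
[1:5]: 30
[2:6]: 42
[3:7]: 34

Max: 42 at [2:6]


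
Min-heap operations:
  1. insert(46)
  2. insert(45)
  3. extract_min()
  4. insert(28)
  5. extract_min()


insert(46) -> [46]
insert(45) -> [45, 46]
extract_min()->45, [46]
insert(28) -> [28, 46]
extract_min()->28, [46]

Final heap: [46]


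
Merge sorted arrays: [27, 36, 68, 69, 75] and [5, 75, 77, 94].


Take 5 from B
Take 27 from A
Take 36 from A
Take 68 from A
Take 69 from A
Take 75 from A

Merged: [5, 27, 36, 68, 69, 75, 75, 77, 94]


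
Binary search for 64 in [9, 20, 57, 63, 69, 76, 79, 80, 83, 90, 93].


Step 1: lo=0, hi=10, mid=5, val=76
Step 2: lo=0, hi=4, mid=2, val=57
Step 3: lo=3, hi=4, mid=3, val=63
Step 4: lo=4, hi=4, mid=4, val=69

Not found


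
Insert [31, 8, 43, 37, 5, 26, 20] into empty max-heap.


Insert 31: [31]
Insert 8: [31, 8]
Insert 43: [43, 8, 31]
Insert 37: [43, 37, 31, 8]
Insert 5: [43, 37, 31, 8, 5]
Insert 26: [43, 37, 31, 8, 5, 26]
Insert 20: [43, 37, 31, 8, 5, 26, 20]

Final heap: [43, 37, 31, 8, 5, 26, 20]


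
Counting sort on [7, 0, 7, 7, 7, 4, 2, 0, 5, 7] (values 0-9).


Input: [7, 0, 7, 7, 7, 4, 2, 0, 5, 7]
Counts: [2, 0, 1, 0, 1, 1, 0, 5, 0, 0]

Sorted: [0, 0, 2, 4, 5, 7, 7, 7, 7, 7]


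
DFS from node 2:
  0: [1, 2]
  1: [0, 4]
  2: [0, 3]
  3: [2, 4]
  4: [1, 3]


Visit 2, push [3, 0]
Visit 0, push [1]
Visit 1, push [4]
Visit 4, push [3]
Visit 3, push []

DFS order: [2, 0, 1, 4, 3]


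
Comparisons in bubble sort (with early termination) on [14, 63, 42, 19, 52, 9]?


Algorithm: bubble sort (with early termination)
Input: [14, 63, 42, 19, 52, 9]
Sorted: [9, 14, 19, 42, 52, 63]

15


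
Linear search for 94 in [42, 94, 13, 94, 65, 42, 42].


i=0: 42!=94
i=1: 94==94 found!

Found at 1, 2 comps


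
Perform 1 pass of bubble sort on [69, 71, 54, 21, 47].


Initial: [69, 71, 54, 21, 47]
Pass 1: [69, 54, 21, 47, 71] (3 swaps)

After 1 pass: [69, 54, 21, 47, 71]


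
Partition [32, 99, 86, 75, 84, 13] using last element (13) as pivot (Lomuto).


Pivot: 13
Place pivot at 0: [13, 99, 86, 75, 84, 32]

Partitioned: [13, 99, 86, 75, 84, 32]


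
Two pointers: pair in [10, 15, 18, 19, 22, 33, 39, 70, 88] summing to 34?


lo=0(10)+hi=8(88)=98
lo=0(10)+hi=7(70)=80
lo=0(10)+hi=6(39)=49
lo=0(10)+hi=5(33)=43
lo=0(10)+hi=4(22)=32
lo=1(15)+hi=4(22)=37
lo=1(15)+hi=3(19)=34

Yes: 15+19=34


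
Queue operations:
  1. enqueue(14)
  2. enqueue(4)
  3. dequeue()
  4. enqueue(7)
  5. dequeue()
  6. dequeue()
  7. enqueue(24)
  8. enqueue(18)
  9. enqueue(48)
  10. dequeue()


enqueue(14) -> [14]
enqueue(4) -> [14, 4]
dequeue()->14, [4]
enqueue(7) -> [4, 7]
dequeue()->4, [7]
dequeue()->7, []
enqueue(24) -> [24]
enqueue(18) -> [24, 18]
enqueue(48) -> [24, 18, 48]
dequeue()->24, [18, 48]

Final queue: [18, 48]


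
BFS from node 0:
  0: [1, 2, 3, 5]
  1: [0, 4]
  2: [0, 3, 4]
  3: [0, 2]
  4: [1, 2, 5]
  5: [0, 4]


Visit 0, enqueue [1, 2, 3, 5]
Visit 1, enqueue [4]
Visit 2, enqueue []
Visit 3, enqueue []
Visit 5, enqueue []
Visit 4, enqueue []

BFS order: [0, 1, 2, 3, 5, 4]


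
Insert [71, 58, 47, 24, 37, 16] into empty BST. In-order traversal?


Insert 71: root
Insert 58: L from 71
Insert 47: L from 71 -> L from 58
Insert 24: L from 71 -> L from 58 -> L from 47
Insert 37: L from 71 -> L from 58 -> L from 47 -> R from 24
Insert 16: L from 71 -> L from 58 -> L from 47 -> L from 24

In-order: [16, 24, 37, 47, 58, 71]


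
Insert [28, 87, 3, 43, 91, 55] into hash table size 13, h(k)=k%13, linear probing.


Insert 28: h=2 -> slot 2
Insert 87: h=9 -> slot 9
Insert 3: h=3 -> slot 3
Insert 43: h=4 -> slot 4
Insert 91: h=0 -> slot 0
Insert 55: h=3, 2 probes -> slot 5

Table: [91, None, 28, 3, 43, 55, None, None, None, 87, None, None, None]


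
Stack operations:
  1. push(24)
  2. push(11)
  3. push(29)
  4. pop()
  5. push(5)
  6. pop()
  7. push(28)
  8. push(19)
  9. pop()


push(24) -> [24]
push(11) -> [24, 11]
push(29) -> [24, 11, 29]
pop()->29, [24, 11]
push(5) -> [24, 11, 5]
pop()->5, [24, 11]
push(28) -> [24, 11, 28]
push(19) -> [24, 11, 28, 19]
pop()->19, [24, 11, 28]

Final stack: [24, 11, 28]


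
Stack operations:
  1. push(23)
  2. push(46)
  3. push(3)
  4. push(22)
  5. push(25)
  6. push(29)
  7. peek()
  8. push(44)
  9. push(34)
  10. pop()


push(23) -> [23]
push(46) -> [23, 46]
push(3) -> [23, 46, 3]
push(22) -> [23, 46, 3, 22]
push(25) -> [23, 46, 3, 22, 25]
push(29) -> [23, 46, 3, 22, 25, 29]
peek()->29
push(44) -> [23, 46, 3, 22, 25, 29, 44]
push(34) -> [23, 46, 3, 22, 25, 29, 44, 34]
pop()->34, [23, 46, 3, 22, 25, 29, 44]

Final stack: [23, 46, 3, 22, 25, 29, 44]


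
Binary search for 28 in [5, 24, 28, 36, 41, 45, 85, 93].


Step 1: lo=0, hi=7, mid=3, val=36
Step 2: lo=0, hi=2, mid=1, val=24
Step 3: lo=2, hi=2, mid=2, val=28

Found at index 2


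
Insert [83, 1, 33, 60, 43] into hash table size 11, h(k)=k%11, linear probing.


Insert 83: h=6 -> slot 6
Insert 1: h=1 -> slot 1
Insert 33: h=0 -> slot 0
Insert 60: h=5 -> slot 5
Insert 43: h=10 -> slot 10

Table: [33, 1, None, None, None, 60, 83, None, None, None, 43]


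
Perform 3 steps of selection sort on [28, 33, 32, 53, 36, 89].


Initial: [28, 33, 32, 53, 36, 89]
Step 1: min=28 at 0
  Swap: [28, 33, 32, 53, 36, 89]
Step 2: min=32 at 2
  Swap: [28, 32, 33, 53, 36, 89]
Step 3: min=33 at 2
  Swap: [28, 32, 33, 53, 36, 89]

After 3 steps: [28, 32, 33, 53, 36, 89]


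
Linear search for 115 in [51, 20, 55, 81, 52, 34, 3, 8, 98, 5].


i=0: 51!=115
i=1: 20!=115
i=2: 55!=115
i=3: 81!=115
i=4: 52!=115
i=5: 34!=115
i=6: 3!=115
i=7: 8!=115
i=8: 98!=115
i=9: 5!=115

Not found, 10 comps


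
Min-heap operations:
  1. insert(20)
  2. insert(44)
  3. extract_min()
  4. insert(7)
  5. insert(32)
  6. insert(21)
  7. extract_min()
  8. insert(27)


insert(20) -> [20]
insert(44) -> [20, 44]
extract_min()->20, [44]
insert(7) -> [7, 44]
insert(32) -> [7, 44, 32]
insert(21) -> [7, 21, 32, 44]
extract_min()->7, [21, 44, 32]
insert(27) -> [21, 27, 32, 44]

Final heap: [21, 27, 32, 44]


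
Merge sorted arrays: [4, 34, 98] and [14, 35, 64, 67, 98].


Take 4 from A
Take 14 from B
Take 34 from A
Take 35 from B
Take 64 from B
Take 67 from B
Take 98 from A

Merged: [4, 14, 34, 35, 64, 67, 98, 98]


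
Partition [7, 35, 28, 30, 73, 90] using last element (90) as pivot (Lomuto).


Pivot: 90
  7 <= 90: advance i (no swap)
  35 <= 90: advance i (no swap)
  28 <= 90: advance i (no swap)
  30 <= 90: advance i (no swap)
  73 <= 90: advance i (no swap)
Place pivot at 5: [7, 35, 28, 30, 73, 90]

Partitioned: [7, 35, 28, 30, 73, 90]


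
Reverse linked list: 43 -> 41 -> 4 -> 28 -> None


Step 1: curr=43, set curr.next=prev(None) | reversed so far: 43
Step 2: curr=41, set curr.next=prev(43) | reversed so far: 41 -> 43
Step 3: curr=4, set curr.next=prev(41) | reversed so far: 4 -> 41 -> 43
Step 4: curr=28, set curr.next=prev(4) | reversed so far: 28 -> 4 -> 41 -> 43

28 -> 4 -> 41 -> 43 -> None


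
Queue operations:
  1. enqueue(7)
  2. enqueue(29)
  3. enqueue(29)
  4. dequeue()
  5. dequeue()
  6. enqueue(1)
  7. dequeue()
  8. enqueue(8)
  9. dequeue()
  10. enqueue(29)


enqueue(7) -> [7]
enqueue(29) -> [7, 29]
enqueue(29) -> [7, 29, 29]
dequeue()->7, [29, 29]
dequeue()->29, [29]
enqueue(1) -> [29, 1]
dequeue()->29, [1]
enqueue(8) -> [1, 8]
dequeue()->1, [8]
enqueue(29) -> [8, 29]

Final queue: [8, 29]


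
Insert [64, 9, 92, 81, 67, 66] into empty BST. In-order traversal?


Insert 64: root
Insert 9: L from 64
Insert 92: R from 64
Insert 81: R from 64 -> L from 92
Insert 67: R from 64 -> L from 92 -> L from 81
Insert 66: R from 64 -> L from 92 -> L from 81 -> L from 67

In-order: [9, 64, 66, 67, 81, 92]


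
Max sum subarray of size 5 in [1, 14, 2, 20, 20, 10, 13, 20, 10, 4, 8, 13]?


[0:5]: 57
[1:6]: 66
[2:7]: 65
[3:8]: 83
[4:9]: 73
[5:10]: 57
[6:11]: 55
[7:12]: 55

Max: 83 at [3:8]


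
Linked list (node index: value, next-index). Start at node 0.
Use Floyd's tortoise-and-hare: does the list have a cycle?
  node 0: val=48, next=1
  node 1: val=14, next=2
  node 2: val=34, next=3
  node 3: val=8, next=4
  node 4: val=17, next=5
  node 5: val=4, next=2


Floyd's tortoise (slow, +1) and hare (fast, +2):
  init: slow=0, fast=0
  step 1: slow=1, fast=2
  step 2: slow=2, fast=4
  step 3: slow=3, fast=2
  step 4: slow=4, fast=4
  slow == fast at node 4: cycle detected

Cycle: yes


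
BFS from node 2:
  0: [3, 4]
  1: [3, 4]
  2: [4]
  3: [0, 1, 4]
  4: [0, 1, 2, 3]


Visit 2, enqueue [4]
Visit 4, enqueue [0, 1, 3]
Visit 0, enqueue []
Visit 1, enqueue []
Visit 3, enqueue []

BFS order: [2, 4, 0, 1, 3]


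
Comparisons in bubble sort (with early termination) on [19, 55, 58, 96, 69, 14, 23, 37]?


Algorithm: bubble sort (with early termination)
Input: [19, 55, 58, 96, 69, 14, 23, 37]
Sorted: [14, 19, 23, 37, 55, 58, 69, 96]

27


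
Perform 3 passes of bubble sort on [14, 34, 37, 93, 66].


Initial: [14, 34, 37, 93, 66]
Pass 1: [14, 34, 37, 66, 93] (1 swaps)
Pass 2: [14, 34, 37, 66, 93] (0 swaps)
Pass 3: [14, 34, 37, 66, 93] (0 swaps)

After 3 passes: [14, 34, 37, 66, 93]


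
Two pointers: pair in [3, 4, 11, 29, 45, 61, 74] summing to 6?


lo=0(3)+hi=6(74)=77
lo=0(3)+hi=5(61)=64
lo=0(3)+hi=4(45)=48
lo=0(3)+hi=3(29)=32
lo=0(3)+hi=2(11)=14
lo=0(3)+hi=1(4)=7

No pair found


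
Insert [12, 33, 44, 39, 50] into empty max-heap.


Insert 12: [12]
Insert 33: [33, 12]
Insert 44: [44, 12, 33]
Insert 39: [44, 39, 33, 12]
Insert 50: [50, 44, 33, 12, 39]

Final heap: [50, 44, 33, 12, 39]


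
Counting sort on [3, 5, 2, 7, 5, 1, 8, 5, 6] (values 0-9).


Input: [3, 5, 2, 7, 5, 1, 8, 5, 6]
Counts: [0, 1, 1, 1, 0, 3, 1, 1, 1, 0]

Sorted: [1, 2, 3, 5, 5, 5, 6, 7, 8]


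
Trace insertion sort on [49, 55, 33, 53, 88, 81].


Initial: [49, 55, 33, 53, 88, 81]
Insert 55: [49, 55, 33, 53, 88, 81]
Insert 33: [33, 49, 55, 53, 88, 81]
Insert 53: [33, 49, 53, 55, 88, 81]
Insert 88: [33, 49, 53, 55, 88, 81]
Insert 81: [33, 49, 53, 55, 81, 88]

Sorted: [33, 49, 53, 55, 81, 88]


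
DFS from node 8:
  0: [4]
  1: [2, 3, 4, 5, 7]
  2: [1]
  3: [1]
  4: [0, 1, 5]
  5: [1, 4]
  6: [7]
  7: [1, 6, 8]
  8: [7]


Visit 8, push [7]
Visit 7, push [6, 1]
Visit 1, push [5, 4, 3, 2]
Visit 2, push []
Visit 3, push []
Visit 4, push [5, 0]
Visit 0, push []
Visit 5, push []
Visit 6, push []

DFS order: [8, 7, 1, 2, 3, 4, 0, 5, 6]


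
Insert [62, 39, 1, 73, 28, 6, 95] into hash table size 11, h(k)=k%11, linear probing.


Insert 62: h=7 -> slot 7
Insert 39: h=6 -> slot 6
Insert 1: h=1 -> slot 1
Insert 73: h=7, 1 probes -> slot 8
Insert 28: h=6, 3 probes -> slot 9
Insert 6: h=6, 4 probes -> slot 10
Insert 95: h=7, 4 probes -> slot 0

Table: [95, 1, None, None, None, None, 39, 62, 73, 28, 6]


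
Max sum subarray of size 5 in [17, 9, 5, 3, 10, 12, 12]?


[0:5]: 44
[1:6]: 39
[2:7]: 42

Max: 44 at [0:5]


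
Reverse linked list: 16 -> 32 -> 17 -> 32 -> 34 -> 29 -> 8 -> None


Step 1: curr=16, set curr.next=prev(None) | reversed so far: 16
Step 2: curr=32, set curr.next=prev(16) | reversed so far: 32 -> 16
Step 3: curr=17, set curr.next=prev(32) | reversed so far: 17 -> 32 -> 16
Step 4: curr=32, set curr.next=prev(17) | reversed so far: 32 -> 17 -> 32 -> 16
Step 5: curr=34, set curr.next=prev(32) | reversed so far: 34 -> 32 -> 17 -> 32 -> 16
Step 6: curr=29, set curr.next=prev(34) | reversed so far: 29 -> 34 -> 32 -> 17 -> 32 -> 16
Step 7: curr=8, set curr.next=prev(29) | reversed so far: 8 -> 29 -> 34 -> 32 -> 17 -> 32 -> 16

8 -> 29 -> 34 -> 32 -> 17 -> 32 -> 16 -> None


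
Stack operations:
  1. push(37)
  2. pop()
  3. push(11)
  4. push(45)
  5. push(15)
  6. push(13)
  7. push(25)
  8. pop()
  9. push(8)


push(37) -> [37]
pop()->37, []
push(11) -> [11]
push(45) -> [11, 45]
push(15) -> [11, 45, 15]
push(13) -> [11, 45, 15, 13]
push(25) -> [11, 45, 15, 13, 25]
pop()->25, [11, 45, 15, 13]
push(8) -> [11, 45, 15, 13, 8]

Final stack: [11, 45, 15, 13, 8]


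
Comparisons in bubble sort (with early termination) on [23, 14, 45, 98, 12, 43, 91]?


Algorithm: bubble sort (with early termination)
Input: [23, 14, 45, 98, 12, 43, 91]
Sorted: [12, 14, 23, 43, 45, 91, 98]

20


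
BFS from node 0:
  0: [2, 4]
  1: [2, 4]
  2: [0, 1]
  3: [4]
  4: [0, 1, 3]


Visit 0, enqueue [2, 4]
Visit 2, enqueue [1]
Visit 4, enqueue [3]
Visit 1, enqueue []
Visit 3, enqueue []

BFS order: [0, 2, 4, 1, 3]


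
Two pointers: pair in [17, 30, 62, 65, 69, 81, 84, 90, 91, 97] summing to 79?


lo=0(17)+hi=9(97)=114
lo=0(17)+hi=8(91)=108
lo=0(17)+hi=7(90)=107
lo=0(17)+hi=6(84)=101
lo=0(17)+hi=5(81)=98
lo=0(17)+hi=4(69)=86
lo=0(17)+hi=3(65)=82
lo=0(17)+hi=2(62)=79

Yes: 17+62=79


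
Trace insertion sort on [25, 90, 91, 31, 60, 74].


Initial: [25, 90, 91, 31, 60, 74]
Insert 90: [25, 90, 91, 31, 60, 74]
Insert 91: [25, 90, 91, 31, 60, 74]
Insert 31: [25, 31, 90, 91, 60, 74]
Insert 60: [25, 31, 60, 90, 91, 74]
Insert 74: [25, 31, 60, 74, 90, 91]

Sorted: [25, 31, 60, 74, 90, 91]


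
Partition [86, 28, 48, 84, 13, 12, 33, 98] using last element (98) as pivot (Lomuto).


Pivot: 98
  86 <= 98: advance i (no swap)
  28 <= 98: advance i (no swap)
  48 <= 98: advance i (no swap)
  84 <= 98: advance i (no swap)
  13 <= 98: advance i (no swap)
  12 <= 98: advance i (no swap)
  33 <= 98: advance i (no swap)
Place pivot at 7: [86, 28, 48, 84, 13, 12, 33, 98]

Partitioned: [86, 28, 48, 84, 13, 12, 33, 98]


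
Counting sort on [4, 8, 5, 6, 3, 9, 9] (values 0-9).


Input: [4, 8, 5, 6, 3, 9, 9]
Counts: [0, 0, 0, 1, 1, 1, 1, 0, 1, 2]

Sorted: [3, 4, 5, 6, 8, 9, 9]


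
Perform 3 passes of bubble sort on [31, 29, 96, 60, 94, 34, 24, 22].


Initial: [31, 29, 96, 60, 94, 34, 24, 22]
Pass 1: [29, 31, 60, 94, 34, 24, 22, 96] (6 swaps)
Pass 2: [29, 31, 60, 34, 24, 22, 94, 96] (3 swaps)
Pass 3: [29, 31, 34, 24, 22, 60, 94, 96] (3 swaps)

After 3 passes: [29, 31, 34, 24, 22, 60, 94, 96]


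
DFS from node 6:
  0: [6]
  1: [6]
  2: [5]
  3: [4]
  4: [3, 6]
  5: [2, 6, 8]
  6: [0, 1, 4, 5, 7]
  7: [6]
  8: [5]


Visit 6, push [7, 5, 4, 1, 0]
Visit 0, push []
Visit 1, push []
Visit 4, push [3]
Visit 3, push []
Visit 5, push [8, 2]
Visit 2, push []
Visit 8, push []
Visit 7, push []

DFS order: [6, 0, 1, 4, 3, 5, 2, 8, 7]


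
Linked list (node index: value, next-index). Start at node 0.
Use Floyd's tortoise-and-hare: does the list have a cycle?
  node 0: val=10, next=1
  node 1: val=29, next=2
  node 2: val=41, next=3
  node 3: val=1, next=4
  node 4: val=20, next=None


Floyd's tortoise (slow, +1) and hare (fast, +2):
  init: slow=0, fast=0
  step 1: slow=1, fast=2
  step 2: slow=2, fast=4
  step 3: fast -> None, no cycle

Cycle: no


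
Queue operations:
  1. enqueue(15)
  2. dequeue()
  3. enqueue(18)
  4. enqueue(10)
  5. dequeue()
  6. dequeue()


enqueue(15) -> [15]
dequeue()->15, []
enqueue(18) -> [18]
enqueue(10) -> [18, 10]
dequeue()->18, [10]
dequeue()->10, []

Final queue: []


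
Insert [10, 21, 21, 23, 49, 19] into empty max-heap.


Insert 10: [10]
Insert 21: [21, 10]
Insert 21: [21, 10, 21]
Insert 23: [23, 21, 21, 10]
Insert 49: [49, 23, 21, 10, 21]
Insert 19: [49, 23, 21, 10, 21, 19]

Final heap: [49, 23, 21, 10, 21, 19]


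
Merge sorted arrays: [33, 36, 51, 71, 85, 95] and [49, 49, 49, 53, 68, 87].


Take 33 from A
Take 36 from A
Take 49 from B
Take 49 from B
Take 49 from B
Take 51 from A
Take 53 from B
Take 68 from B
Take 71 from A
Take 85 from A
Take 87 from B

Merged: [33, 36, 49, 49, 49, 51, 53, 68, 71, 85, 87, 95]


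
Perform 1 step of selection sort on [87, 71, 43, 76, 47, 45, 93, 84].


Initial: [87, 71, 43, 76, 47, 45, 93, 84]
Step 1: min=43 at 2
  Swap: [43, 71, 87, 76, 47, 45, 93, 84]

After 1 step: [43, 71, 87, 76, 47, 45, 93, 84]


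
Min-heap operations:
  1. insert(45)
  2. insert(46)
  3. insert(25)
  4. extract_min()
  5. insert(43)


insert(45) -> [45]
insert(46) -> [45, 46]
insert(25) -> [25, 46, 45]
extract_min()->25, [45, 46]
insert(43) -> [43, 46, 45]

Final heap: [43, 46, 45]


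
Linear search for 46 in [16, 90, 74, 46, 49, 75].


i=0: 16!=46
i=1: 90!=46
i=2: 74!=46
i=3: 46==46 found!

Found at 3, 4 comps


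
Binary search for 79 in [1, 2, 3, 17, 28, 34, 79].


Step 1: lo=0, hi=6, mid=3, val=17
Step 2: lo=4, hi=6, mid=5, val=34
Step 3: lo=6, hi=6, mid=6, val=79

Found at index 6


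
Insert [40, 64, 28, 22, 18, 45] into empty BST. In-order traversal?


Insert 40: root
Insert 64: R from 40
Insert 28: L from 40
Insert 22: L from 40 -> L from 28
Insert 18: L from 40 -> L from 28 -> L from 22
Insert 45: R from 40 -> L from 64

In-order: [18, 22, 28, 40, 45, 64]


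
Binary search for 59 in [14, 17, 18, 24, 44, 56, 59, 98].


Step 1: lo=0, hi=7, mid=3, val=24
Step 2: lo=4, hi=7, mid=5, val=56
Step 3: lo=6, hi=7, mid=6, val=59

Found at index 6


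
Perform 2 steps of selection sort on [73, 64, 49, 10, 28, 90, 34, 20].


Initial: [73, 64, 49, 10, 28, 90, 34, 20]
Step 1: min=10 at 3
  Swap: [10, 64, 49, 73, 28, 90, 34, 20]
Step 2: min=20 at 7
  Swap: [10, 20, 49, 73, 28, 90, 34, 64]

After 2 steps: [10, 20, 49, 73, 28, 90, 34, 64]


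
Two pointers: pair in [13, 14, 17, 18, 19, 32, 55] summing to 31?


lo=0(13)+hi=6(55)=68
lo=0(13)+hi=5(32)=45
lo=0(13)+hi=4(19)=32
lo=0(13)+hi=3(18)=31

Yes: 13+18=31


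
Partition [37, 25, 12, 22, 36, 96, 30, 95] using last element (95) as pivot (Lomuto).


Pivot: 95
  37 <= 95: advance i (no swap)
  25 <= 95: advance i (no swap)
  12 <= 95: advance i (no swap)
  22 <= 95: advance i (no swap)
  36 <= 95: advance i (no swap)
  30 <= 95: swap -> [37, 25, 12, 22, 36, 30, 96, 95]
Place pivot at 6: [37, 25, 12, 22, 36, 30, 95, 96]

Partitioned: [37, 25, 12, 22, 36, 30, 95, 96]


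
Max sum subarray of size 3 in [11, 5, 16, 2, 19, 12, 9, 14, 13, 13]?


[0:3]: 32
[1:4]: 23
[2:5]: 37
[3:6]: 33
[4:7]: 40
[5:8]: 35
[6:9]: 36
[7:10]: 40

Max: 40 at [4:7]


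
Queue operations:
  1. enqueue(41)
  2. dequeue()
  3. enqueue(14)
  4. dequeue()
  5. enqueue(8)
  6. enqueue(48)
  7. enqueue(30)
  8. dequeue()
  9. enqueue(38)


enqueue(41) -> [41]
dequeue()->41, []
enqueue(14) -> [14]
dequeue()->14, []
enqueue(8) -> [8]
enqueue(48) -> [8, 48]
enqueue(30) -> [8, 48, 30]
dequeue()->8, [48, 30]
enqueue(38) -> [48, 30, 38]

Final queue: [48, 30, 38]


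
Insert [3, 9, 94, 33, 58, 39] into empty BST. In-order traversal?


Insert 3: root
Insert 9: R from 3
Insert 94: R from 3 -> R from 9
Insert 33: R from 3 -> R from 9 -> L from 94
Insert 58: R from 3 -> R from 9 -> L from 94 -> R from 33
Insert 39: R from 3 -> R from 9 -> L from 94 -> R from 33 -> L from 58

In-order: [3, 9, 33, 39, 58, 94]


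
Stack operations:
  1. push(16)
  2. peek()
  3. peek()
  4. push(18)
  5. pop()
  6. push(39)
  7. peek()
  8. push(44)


push(16) -> [16]
peek()->16
peek()->16
push(18) -> [16, 18]
pop()->18, [16]
push(39) -> [16, 39]
peek()->39
push(44) -> [16, 39, 44]

Final stack: [16, 39, 44]


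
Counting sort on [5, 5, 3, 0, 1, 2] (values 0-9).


Input: [5, 5, 3, 0, 1, 2]
Counts: [1, 1, 1, 1, 0, 2, 0, 0, 0, 0]

Sorted: [0, 1, 2, 3, 5, 5]


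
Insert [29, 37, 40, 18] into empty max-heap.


Insert 29: [29]
Insert 37: [37, 29]
Insert 40: [40, 29, 37]
Insert 18: [40, 29, 37, 18]

Final heap: [40, 29, 37, 18]


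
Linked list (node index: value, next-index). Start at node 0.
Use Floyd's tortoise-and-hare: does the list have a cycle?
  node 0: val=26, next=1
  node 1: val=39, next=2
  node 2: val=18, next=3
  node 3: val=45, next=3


Floyd's tortoise (slow, +1) and hare (fast, +2):
  init: slow=0, fast=0
  step 1: slow=1, fast=2
  step 2: slow=2, fast=3
  step 3: slow=3, fast=3
  slow == fast at node 3: cycle detected

Cycle: yes


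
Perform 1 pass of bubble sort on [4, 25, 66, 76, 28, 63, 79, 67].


Initial: [4, 25, 66, 76, 28, 63, 79, 67]
Pass 1: [4, 25, 66, 28, 63, 76, 67, 79] (3 swaps)

After 1 pass: [4, 25, 66, 28, 63, 76, 67, 79]


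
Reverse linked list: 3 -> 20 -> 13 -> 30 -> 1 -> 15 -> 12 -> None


Step 1: curr=3, set curr.next=prev(None) | reversed so far: 3
Step 2: curr=20, set curr.next=prev(3) | reversed so far: 20 -> 3
Step 3: curr=13, set curr.next=prev(20) | reversed so far: 13 -> 20 -> 3
Step 4: curr=30, set curr.next=prev(13) | reversed so far: 30 -> 13 -> 20 -> 3
Step 5: curr=1, set curr.next=prev(30) | reversed so far: 1 -> 30 -> 13 -> 20 -> 3
Step 6: curr=15, set curr.next=prev(1) | reversed so far: 15 -> 1 -> 30 -> 13 -> 20 -> 3
Step 7: curr=12, set curr.next=prev(15) | reversed so far: 12 -> 15 -> 1 -> 30 -> 13 -> 20 -> 3

12 -> 15 -> 1 -> 30 -> 13 -> 20 -> 3 -> None


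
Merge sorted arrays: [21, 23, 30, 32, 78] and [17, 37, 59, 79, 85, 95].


Take 17 from B
Take 21 from A
Take 23 from A
Take 30 from A
Take 32 from A
Take 37 from B
Take 59 from B
Take 78 from A

Merged: [17, 21, 23, 30, 32, 37, 59, 78, 79, 85, 95]


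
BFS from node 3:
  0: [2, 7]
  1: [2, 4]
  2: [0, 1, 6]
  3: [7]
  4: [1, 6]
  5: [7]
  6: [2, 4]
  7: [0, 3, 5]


Visit 3, enqueue [7]
Visit 7, enqueue [0, 5]
Visit 0, enqueue [2]
Visit 5, enqueue []
Visit 2, enqueue [1, 6]
Visit 1, enqueue [4]
Visit 6, enqueue []
Visit 4, enqueue []

BFS order: [3, 7, 0, 5, 2, 1, 6, 4]


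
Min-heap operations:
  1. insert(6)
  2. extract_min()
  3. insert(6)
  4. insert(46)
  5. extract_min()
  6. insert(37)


insert(6) -> [6]
extract_min()->6, []
insert(6) -> [6]
insert(46) -> [6, 46]
extract_min()->6, [46]
insert(37) -> [37, 46]

Final heap: [37, 46]


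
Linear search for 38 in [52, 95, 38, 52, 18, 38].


i=0: 52!=38
i=1: 95!=38
i=2: 38==38 found!

Found at 2, 3 comps


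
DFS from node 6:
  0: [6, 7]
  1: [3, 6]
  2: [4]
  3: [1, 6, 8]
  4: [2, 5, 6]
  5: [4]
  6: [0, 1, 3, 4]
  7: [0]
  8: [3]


Visit 6, push [4, 3, 1, 0]
Visit 0, push [7]
Visit 7, push []
Visit 1, push [3]
Visit 3, push [8]
Visit 8, push []
Visit 4, push [5, 2]
Visit 2, push []
Visit 5, push []

DFS order: [6, 0, 7, 1, 3, 8, 4, 2, 5]


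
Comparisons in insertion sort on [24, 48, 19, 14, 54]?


Algorithm: insertion sort
Input: [24, 48, 19, 14, 54]
Sorted: [14, 19, 24, 48, 54]

7


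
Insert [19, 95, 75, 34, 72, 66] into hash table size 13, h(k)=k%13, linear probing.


Insert 19: h=6 -> slot 6
Insert 95: h=4 -> slot 4
Insert 75: h=10 -> slot 10
Insert 34: h=8 -> slot 8
Insert 72: h=7 -> slot 7
Insert 66: h=1 -> slot 1

Table: [None, 66, None, None, 95, None, 19, 72, 34, None, 75, None, None]


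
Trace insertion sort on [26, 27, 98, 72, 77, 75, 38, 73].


Initial: [26, 27, 98, 72, 77, 75, 38, 73]
Insert 27: [26, 27, 98, 72, 77, 75, 38, 73]
Insert 98: [26, 27, 98, 72, 77, 75, 38, 73]
Insert 72: [26, 27, 72, 98, 77, 75, 38, 73]
Insert 77: [26, 27, 72, 77, 98, 75, 38, 73]
Insert 75: [26, 27, 72, 75, 77, 98, 38, 73]
Insert 38: [26, 27, 38, 72, 75, 77, 98, 73]
Insert 73: [26, 27, 38, 72, 73, 75, 77, 98]

Sorted: [26, 27, 38, 72, 73, 75, 77, 98]


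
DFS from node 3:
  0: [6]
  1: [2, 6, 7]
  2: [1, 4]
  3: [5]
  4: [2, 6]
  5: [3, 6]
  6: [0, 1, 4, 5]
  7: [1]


Visit 3, push [5]
Visit 5, push [6]
Visit 6, push [4, 1, 0]
Visit 0, push []
Visit 1, push [7, 2]
Visit 2, push [4]
Visit 4, push []
Visit 7, push []

DFS order: [3, 5, 6, 0, 1, 2, 4, 7]


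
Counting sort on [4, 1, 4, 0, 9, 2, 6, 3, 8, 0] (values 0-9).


Input: [4, 1, 4, 0, 9, 2, 6, 3, 8, 0]
Counts: [2, 1, 1, 1, 2, 0, 1, 0, 1, 1]

Sorted: [0, 0, 1, 2, 3, 4, 4, 6, 8, 9]


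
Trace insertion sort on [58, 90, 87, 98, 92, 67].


Initial: [58, 90, 87, 98, 92, 67]
Insert 90: [58, 90, 87, 98, 92, 67]
Insert 87: [58, 87, 90, 98, 92, 67]
Insert 98: [58, 87, 90, 98, 92, 67]
Insert 92: [58, 87, 90, 92, 98, 67]
Insert 67: [58, 67, 87, 90, 92, 98]

Sorted: [58, 67, 87, 90, 92, 98]


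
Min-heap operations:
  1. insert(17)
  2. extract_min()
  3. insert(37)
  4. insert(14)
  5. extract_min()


insert(17) -> [17]
extract_min()->17, []
insert(37) -> [37]
insert(14) -> [14, 37]
extract_min()->14, [37]

Final heap: [37]


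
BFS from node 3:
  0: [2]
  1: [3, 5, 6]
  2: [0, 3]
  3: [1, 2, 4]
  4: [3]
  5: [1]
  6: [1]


Visit 3, enqueue [1, 2, 4]
Visit 1, enqueue [5, 6]
Visit 2, enqueue [0]
Visit 4, enqueue []
Visit 5, enqueue []
Visit 6, enqueue []
Visit 0, enqueue []

BFS order: [3, 1, 2, 4, 5, 6, 0]


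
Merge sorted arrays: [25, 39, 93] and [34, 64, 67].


Take 25 from A
Take 34 from B
Take 39 from A
Take 64 from B
Take 67 from B

Merged: [25, 34, 39, 64, 67, 93]


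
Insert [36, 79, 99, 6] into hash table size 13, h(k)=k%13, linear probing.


Insert 36: h=10 -> slot 10
Insert 79: h=1 -> slot 1
Insert 99: h=8 -> slot 8
Insert 6: h=6 -> slot 6

Table: [None, 79, None, None, None, None, 6, None, 99, None, 36, None, None]


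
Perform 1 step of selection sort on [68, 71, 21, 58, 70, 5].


Initial: [68, 71, 21, 58, 70, 5]
Step 1: min=5 at 5
  Swap: [5, 71, 21, 58, 70, 68]

After 1 step: [5, 71, 21, 58, 70, 68]


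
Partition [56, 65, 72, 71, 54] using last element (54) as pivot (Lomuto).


Pivot: 54
Place pivot at 0: [54, 65, 72, 71, 56]

Partitioned: [54, 65, 72, 71, 56]


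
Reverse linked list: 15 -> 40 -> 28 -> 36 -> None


Step 1: curr=15, set curr.next=prev(None) | reversed so far: 15
Step 2: curr=40, set curr.next=prev(15) | reversed so far: 40 -> 15
Step 3: curr=28, set curr.next=prev(40) | reversed so far: 28 -> 40 -> 15
Step 4: curr=36, set curr.next=prev(28) | reversed so far: 36 -> 28 -> 40 -> 15

36 -> 28 -> 40 -> 15 -> None


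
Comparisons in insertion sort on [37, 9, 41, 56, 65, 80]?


Algorithm: insertion sort
Input: [37, 9, 41, 56, 65, 80]
Sorted: [9, 37, 41, 56, 65, 80]

5


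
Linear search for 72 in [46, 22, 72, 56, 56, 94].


i=0: 46!=72
i=1: 22!=72
i=2: 72==72 found!

Found at 2, 3 comps


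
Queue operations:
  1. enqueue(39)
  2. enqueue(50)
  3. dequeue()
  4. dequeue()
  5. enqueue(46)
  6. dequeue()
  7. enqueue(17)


enqueue(39) -> [39]
enqueue(50) -> [39, 50]
dequeue()->39, [50]
dequeue()->50, []
enqueue(46) -> [46]
dequeue()->46, []
enqueue(17) -> [17]

Final queue: [17]


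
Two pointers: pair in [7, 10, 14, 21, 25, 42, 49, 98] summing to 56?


lo=0(7)+hi=7(98)=105
lo=0(7)+hi=6(49)=56

Yes: 7+49=56


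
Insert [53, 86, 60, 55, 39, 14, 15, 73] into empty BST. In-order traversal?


Insert 53: root
Insert 86: R from 53
Insert 60: R from 53 -> L from 86
Insert 55: R from 53 -> L from 86 -> L from 60
Insert 39: L from 53
Insert 14: L from 53 -> L from 39
Insert 15: L from 53 -> L from 39 -> R from 14
Insert 73: R from 53 -> L from 86 -> R from 60

In-order: [14, 15, 39, 53, 55, 60, 73, 86]


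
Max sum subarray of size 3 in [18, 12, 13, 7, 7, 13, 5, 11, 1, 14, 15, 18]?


[0:3]: 43
[1:4]: 32
[2:5]: 27
[3:6]: 27
[4:7]: 25
[5:8]: 29
[6:9]: 17
[7:10]: 26
[8:11]: 30
[9:12]: 47

Max: 47 at [9:12]


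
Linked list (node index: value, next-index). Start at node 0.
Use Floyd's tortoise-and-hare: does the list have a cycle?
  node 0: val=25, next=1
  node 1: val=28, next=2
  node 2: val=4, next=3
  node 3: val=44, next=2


Floyd's tortoise (slow, +1) and hare (fast, +2):
  init: slow=0, fast=0
  step 1: slow=1, fast=2
  step 2: slow=2, fast=2
  slow == fast at node 2: cycle detected

Cycle: yes


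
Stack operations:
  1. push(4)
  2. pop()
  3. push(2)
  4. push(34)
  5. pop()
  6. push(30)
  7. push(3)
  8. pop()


push(4) -> [4]
pop()->4, []
push(2) -> [2]
push(34) -> [2, 34]
pop()->34, [2]
push(30) -> [2, 30]
push(3) -> [2, 30, 3]
pop()->3, [2, 30]

Final stack: [2, 30]


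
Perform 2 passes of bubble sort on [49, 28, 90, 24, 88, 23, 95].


Initial: [49, 28, 90, 24, 88, 23, 95]
Pass 1: [28, 49, 24, 88, 23, 90, 95] (4 swaps)
Pass 2: [28, 24, 49, 23, 88, 90, 95] (2 swaps)

After 2 passes: [28, 24, 49, 23, 88, 90, 95]


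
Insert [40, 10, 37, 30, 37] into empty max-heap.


Insert 40: [40]
Insert 10: [40, 10]
Insert 37: [40, 10, 37]
Insert 30: [40, 30, 37, 10]
Insert 37: [40, 37, 37, 10, 30]

Final heap: [40, 37, 37, 10, 30]


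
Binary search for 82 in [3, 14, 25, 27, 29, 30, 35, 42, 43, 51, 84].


Step 1: lo=0, hi=10, mid=5, val=30
Step 2: lo=6, hi=10, mid=8, val=43
Step 3: lo=9, hi=10, mid=9, val=51
Step 4: lo=10, hi=10, mid=10, val=84

Not found


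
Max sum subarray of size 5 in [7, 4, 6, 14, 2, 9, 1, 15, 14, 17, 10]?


[0:5]: 33
[1:6]: 35
[2:7]: 32
[3:8]: 41
[4:9]: 41
[5:10]: 56
[6:11]: 57

Max: 57 at [6:11]


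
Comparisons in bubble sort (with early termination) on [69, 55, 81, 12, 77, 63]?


Algorithm: bubble sort (with early termination)
Input: [69, 55, 81, 12, 77, 63]
Sorted: [12, 55, 63, 69, 77, 81]

14


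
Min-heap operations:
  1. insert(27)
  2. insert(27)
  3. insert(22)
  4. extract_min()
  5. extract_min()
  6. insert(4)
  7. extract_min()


insert(27) -> [27]
insert(27) -> [27, 27]
insert(22) -> [22, 27, 27]
extract_min()->22, [27, 27]
extract_min()->27, [27]
insert(4) -> [4, 27]
extract_min()->4, [27]

Final heap: [27]


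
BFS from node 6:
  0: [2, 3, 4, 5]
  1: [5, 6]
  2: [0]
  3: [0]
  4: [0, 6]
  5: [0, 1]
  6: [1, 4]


Visit 6, enqueue [1, 4]
Visit 1, enqueue [5]
Visit 4, enqueue [0]
Visit 5, enqueue []
Visit 0, enqueue [2, 3]
Visit 2, enqueue []
Visit 3, enqueue []

BFS order: [6, 1, 4, 5, 0, 2, 3]
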